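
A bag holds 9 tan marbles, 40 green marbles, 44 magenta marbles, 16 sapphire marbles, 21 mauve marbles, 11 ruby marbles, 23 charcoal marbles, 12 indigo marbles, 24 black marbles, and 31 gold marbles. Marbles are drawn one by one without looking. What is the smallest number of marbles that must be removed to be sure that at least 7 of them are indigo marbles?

226

In the worst case for collecting indigo marbles, every non-indigo marble comes out first.
There are 9 + 40 + 44 + 16 + 21 + 11 + 23 + 24 + 31 = 219 non-indigo marbles altogether.
After those, each further marble must be indigo, so 219 + 7 = 226 draws guarantee 7 indigo marbles.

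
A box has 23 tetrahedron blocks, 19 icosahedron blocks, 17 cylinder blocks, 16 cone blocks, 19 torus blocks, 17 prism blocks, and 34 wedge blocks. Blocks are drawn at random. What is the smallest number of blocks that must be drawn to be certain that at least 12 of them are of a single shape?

By the pigeonhole principle, put each drawn block into a box by shape. The largest draw with every box below 12 takes min(count, 11) from each shape.
Σ min(cᵢ, 11) = 11 + 11 + 11 + 11 + 11 + 11 + 11 = 77.
Draw number 77 + 1 = 78 must push one box to 12.

78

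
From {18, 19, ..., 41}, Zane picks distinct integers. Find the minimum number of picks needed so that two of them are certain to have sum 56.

15

Group the elements by complementary pair {x, 56−x}: {18,38}, {19,37}, {20,36}, …, giving 10 two-element pairs, the single value 28 (it cannot pair with itself since the integers are distinct), and 3 integers whose partner 56−x falls outside [18,41].
Pigeonhole: treating each of those 14 groups as a pigeonhole, one can pick one integer per group — 14 integers — with no two summing to 56.
The 15th integer lands in an occupied pair, forcing a sum of 56.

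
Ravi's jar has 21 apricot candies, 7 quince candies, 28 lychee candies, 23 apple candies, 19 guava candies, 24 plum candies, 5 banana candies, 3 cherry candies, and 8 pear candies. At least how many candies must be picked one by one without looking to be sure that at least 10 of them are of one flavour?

69

Put each drawn candy into a box by flavour. The largest draw with every box below 10 takes min(count, 9) from each flavour; flavours with fewer than 9 contribute all they have.
Σ min(cᵢ, 9) = 9 + 7 + 9 + 9 + 9 + 9 + 5 + 3 + 8 = 68.
Draw number 68 + 1 = 69 must push one box to 10.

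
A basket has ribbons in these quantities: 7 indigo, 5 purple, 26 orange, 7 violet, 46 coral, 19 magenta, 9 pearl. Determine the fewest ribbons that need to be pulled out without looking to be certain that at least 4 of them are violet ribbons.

116

In the worst case for collecting violet ribbons, every non-violet ribbon comes out first.
There are 7 + 5 + 26 + 46 + 19 + 9 = 112 non-violet ribbons altogether.
After those, each further ribbon must be violet, so 112 + 4 = 116 draws guarantee 4 violet ribbons.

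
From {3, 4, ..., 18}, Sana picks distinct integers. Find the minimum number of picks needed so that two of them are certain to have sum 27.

12

A set avoiding the sum 27 can contain at most one of each pair {x, 27−x}, plus the 6 elements whose complement lies outside the range.
The integers 3, …, 13 (11 of them) are such a set: any two sum to at least 3+4 = 7 and at most 12+13 = 25 < 27.
By the pigeonhole principle, any 12th integer completes one of the 5 pairs, so 12 choices force a sum of 27.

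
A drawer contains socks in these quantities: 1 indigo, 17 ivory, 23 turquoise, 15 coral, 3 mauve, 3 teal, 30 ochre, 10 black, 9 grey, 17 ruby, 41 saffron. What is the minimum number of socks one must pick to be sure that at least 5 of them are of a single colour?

An adversary could hand out at most 4 socks per colour (indigo, mauve, teal run out sooner): 1 + 4 + 4 + 4 + 3 + 3 + 4 + 4 + 4 + 4 + 4 = 39 socks and still no colour has 5.
One more sock lands in a colour already at 4, so 40 draws are enough and 39 are not.

40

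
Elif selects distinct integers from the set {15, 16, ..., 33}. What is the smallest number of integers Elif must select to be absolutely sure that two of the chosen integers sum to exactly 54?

14

A set avoiding the sum 54 can contain at most one of each pair {x, 54−x}, plus the 7 elements whose complement lies outside the range or equal to its own complement.
The integers 15, …, 27 (13 of them) are such a set: any two sum to at least 15+16 = 31 and at most 26+27 = 53 < 54.
By the pigeonhole principle, any 14th integer completes one of the 6 pairs, so 14 choices force a sum of 54.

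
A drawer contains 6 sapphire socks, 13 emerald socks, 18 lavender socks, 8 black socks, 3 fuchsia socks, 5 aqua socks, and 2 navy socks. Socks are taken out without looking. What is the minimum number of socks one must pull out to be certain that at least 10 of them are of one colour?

By pigeonhole, the 7 colours are the holes; the socks drawn are the pigeons.
To avoid 10 of any one colour, the worst case takes at most 9 of each colour, or every sock of a colour that has fewer than 9.
That gives 6 + 9 + 9 + 8 + 3 + 5 + 2 = 42 socks with no colour reaching 10.
The next sock forces some colour to 10, so 42 + 1 = 43.

43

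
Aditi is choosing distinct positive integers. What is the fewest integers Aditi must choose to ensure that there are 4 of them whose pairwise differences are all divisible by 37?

Integers whose pairwise differences are multiples of 37 are exactly those sharing a remainder mod 37. By pigeonhole, the 37 residue classes mod 37 are the pigeonholes.
With 111 integers one could put 3 in each residue class and have no class reach 4.
The 112th integer pushes some class to 4, so 37·3 + 1 = 112.

112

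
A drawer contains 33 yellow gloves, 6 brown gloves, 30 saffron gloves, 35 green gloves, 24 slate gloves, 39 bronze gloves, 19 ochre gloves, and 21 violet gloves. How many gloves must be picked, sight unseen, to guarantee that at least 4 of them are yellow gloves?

178

In the worst case for collecting yellow gloves, every non-yellow glove comes out first.
There are 6 + 30 + 35 + 24 + 39 + 19 + 21 = 174 non-yellow gloves altogether.
After those, each further glove must be yellow, so 174 + 4 = 178 draws guarantee 4 yellow gloves.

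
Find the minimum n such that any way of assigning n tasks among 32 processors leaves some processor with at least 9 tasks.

257

With 256 tasks one could put exactly 8 in each of the 32 processors, and no processor would reach 9.
By pigeonhole, one more task must land in a processor that already has 8, giving it 9.
So 32 × 8 + 1 = 257 tasks are required.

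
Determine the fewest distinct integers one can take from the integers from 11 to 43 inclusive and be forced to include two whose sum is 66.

A set avoiding the sum 66 can contain at most one of each pair {x, 66−x}, plus the 13 elements whose complement lies outside the range or equal to its own complement.
The integers 11, …, 33 (23 of them) are such a set: any two sum to at least 11+12 = 23 and at most 32+33 = 65 < 66.
By the pigeonhole principle, any 24th integer completes one of the 10 pairs, so 24 choices force a sum of 66.

24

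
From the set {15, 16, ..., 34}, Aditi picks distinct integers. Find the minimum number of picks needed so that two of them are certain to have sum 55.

Group the elements by complementary pair {x, 55−x}: {21,34}, {22,33}, {23,32}, …, giving 7 two-element pairs and 6 integers whose partner 55−x falls outside [15,34].
Pigeonhole: treating each of those 13 groups as a pigeonhole, one can pick one integer per group — 13 integers — with no two summing to 55.
The 14th integer lands in an occupied pair, forcing a sum of 55.

14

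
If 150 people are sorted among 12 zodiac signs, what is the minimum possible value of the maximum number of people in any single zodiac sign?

The 12 zodiac signs are the holes and the 150 people are the pigeons.
If every zodiac sign held at most 12 people, the total would be at most 12 × 12 = 144, which is less than 150.
So some zodiac sign holds at least ⌈150/12⌉ = 13 people.

13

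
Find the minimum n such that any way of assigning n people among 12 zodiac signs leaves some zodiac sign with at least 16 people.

With 180 people one could put exactly 15 in each of the 12 zodiac signs, and no zodiac sign would reach 16.
By the pigeonhole principle, one more person must land in a zodiac sign that already has 15, giving it 16.
So 12 × 15 + 1 = 181 people are required.

181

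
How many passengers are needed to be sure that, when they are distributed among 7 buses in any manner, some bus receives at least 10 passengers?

With 63 passengers one could put exactly 9 in each of the 7 buses, and no bus would reach 10.
One more passenger must land in a bus that already has 9, giving it 10.
So 7 × 9 + 1 = 64 passengers are required.

64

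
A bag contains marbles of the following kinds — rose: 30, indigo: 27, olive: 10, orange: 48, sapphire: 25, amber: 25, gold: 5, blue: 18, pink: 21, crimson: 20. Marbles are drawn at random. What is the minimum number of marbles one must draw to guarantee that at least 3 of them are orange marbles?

184

In the worst case for collecting orange marbles, every non-orange marble comes out first.
There are 30 + 27 + 10 + 25 + 25 + 5 + 18 + 21 + 20 = 181 non-orange marbles altogether.
After those, each further marble must be orange, so 181 + 3 = 184 draws guarantee 3 orange marbles.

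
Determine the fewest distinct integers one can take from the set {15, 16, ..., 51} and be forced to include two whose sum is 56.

25

A set avoiding the sum 56 can contain at most one of each pair {x, 56−x}, plus the 11 elements whose complement lies outside the range or equal to its own complement.
The integers 28, …, 51 (24 of them) are such a set: any two sum to at least 28+29 = 57 > 56.
By the pigeonhole principle, any 25th integer completes one of the 13 pairs, so 25 choices force a sum of 56.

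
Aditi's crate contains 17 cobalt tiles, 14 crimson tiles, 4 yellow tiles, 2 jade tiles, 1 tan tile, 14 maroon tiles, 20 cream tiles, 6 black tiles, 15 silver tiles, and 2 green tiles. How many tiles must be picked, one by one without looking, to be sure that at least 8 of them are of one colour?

An adversary could hand out at most 7 tiles per colour (5 colours run out sooner): 7 + 7 + 4 + 2 + 1 + 7 + 7 + 6 + 7 + 2 = 50 tiles and still no colour has 8.
One more tile lands in a colour already at 7, so 51 draws are enough and 50 are not.

51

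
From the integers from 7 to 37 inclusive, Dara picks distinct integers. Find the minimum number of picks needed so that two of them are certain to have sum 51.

20

Two chosen integers sum to 51 exactly when both halves of some pair {x, 51−x} with 14 ≤ x ≤ 51−x ≤ 37 are chosen — 12 such pairs.
The remaining 7 elements (those with no distinct partner in range) can never complete a 51-sum, so the worst case takes all of them and one from each pair: 7 + 12 = 19.
The 20th integer has to be the second member of some pair, so 19 + 1 = 20.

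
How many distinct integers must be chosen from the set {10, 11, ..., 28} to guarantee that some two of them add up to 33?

Two chosen integers sum to 33 exactly when both halves of some pair {x, 33−x} with 10 ≤ x ≤ 33−x ≤ 23 are chosen — 7 such pairs.
The remaining 5 elements (those with no distinct partner in range) can never complete a 33-sum, so the worst case takes all of them and one from each pair: 5 + 7 = 12.
The 13th integer has to be the second member of some pair, so 12 + 1 = 13.

13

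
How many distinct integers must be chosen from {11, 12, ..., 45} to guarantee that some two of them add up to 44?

A set avoiding the sum 44 can contain at most one of each pair {x, 44−x}, plus the 13 elements whose complement lies outside the range or equal to its own complement.
The integers 22, …, 45 (24 of them) are such a set: any two sum to at least 22+23 = 45 > 44.
Pigeonhole: any 25th integer completes one of the 11 pairs, so 25 choices force a sum of 44.

25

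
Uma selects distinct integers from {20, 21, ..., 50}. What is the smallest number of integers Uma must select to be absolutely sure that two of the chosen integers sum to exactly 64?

A set avoiding the sum 64 can contain at most one of each pair {x, 64−x}, plus the 7 elements whose complement lies outside the range or equal to its own complement.
The integers 32, …, 50 (19 of them) are such a set: any two sum to at least 32+33 = 65 > 64.
By the pigeonhole principle, any 20th integer completes one of the 12 pairs, so 20 choices force a sum of 64.

20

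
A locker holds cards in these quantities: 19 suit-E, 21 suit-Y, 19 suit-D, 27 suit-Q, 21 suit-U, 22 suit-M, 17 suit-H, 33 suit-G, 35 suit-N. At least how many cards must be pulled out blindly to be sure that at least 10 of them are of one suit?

Put each drawn card into a box by suit. The largest draw with every box below 10 takes min(count, 9) from each suit.
Σ min(cᵢ, 9) = 9 + 9 + 9 + 9 + 9 + 9 + 9 + 9 + 9 = 81.
Draw number 81 + 1 = 82 must push one box to 10.

82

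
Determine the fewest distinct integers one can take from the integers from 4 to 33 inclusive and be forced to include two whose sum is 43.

19

Two chosen integers sum to 43 exactly when both halves of some pair {x, 43−x} with 10 ≤ x ≤ 43−x ≤ 33 are chosen — 12 such pairs.
The remaining 6 elements (those with no distinct partner in range) can never complete a 43-sum, so the worst case takes all of them and one from each pair: 6 + 12 = 18.
By pigeonhole, the 19th integer has to be the second member of some pair, so 18 + 1 = 19.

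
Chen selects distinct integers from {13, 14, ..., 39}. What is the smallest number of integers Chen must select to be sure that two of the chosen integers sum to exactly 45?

18

A set avoiding the sum 45 can contain at most one of each pair {x, 45−x}, plus the 7 elements whose complement lies outside the range.
The integers 23, …, 39 (17 of them) are such a set: any two sum to at least 23+24 = 47 > 45.
By pigeonhole, any 18th integer completes one of the 10 pairs, so 18 choices force a sum of 45.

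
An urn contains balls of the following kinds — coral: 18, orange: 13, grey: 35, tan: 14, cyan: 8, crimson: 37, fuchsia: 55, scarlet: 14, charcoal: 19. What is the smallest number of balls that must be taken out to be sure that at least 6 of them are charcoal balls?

200

In the worst case for collecting charcoal balls, every non-charcoal ball comes out first.
There are 18 + 13 + 35 + 14 + 8 + 37 + 55 + 14 = 194 non-charcoal balls altogether.
After those, each further ball must be charcoal, so 194 + 6 = 200 draws guarantee 6 charcoal balls.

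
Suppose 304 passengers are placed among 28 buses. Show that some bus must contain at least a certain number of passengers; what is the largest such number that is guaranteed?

By pigeonhole, the 28 buses are the holes and the 304 passengers are the pigeons.
If every bus held at most 10 passengers, the total would be at most 28 × 10 = 280, which is less than 304.
So some bus holds at least ⌈304/28⌉ = 11 passengers.

11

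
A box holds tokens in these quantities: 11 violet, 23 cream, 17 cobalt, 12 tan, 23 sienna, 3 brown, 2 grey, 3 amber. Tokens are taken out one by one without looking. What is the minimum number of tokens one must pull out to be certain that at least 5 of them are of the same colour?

29

An adversary could hand out at most 4 tokens per colour (brown, grey, amber run out sooner): 4 + 4 + 4 + 4 + 4 + 3 + 2 + 3 = 28 tokens and still no colour has 5.
One more token lands in a colour already at 4, so 29 draws are enough and 28 are not.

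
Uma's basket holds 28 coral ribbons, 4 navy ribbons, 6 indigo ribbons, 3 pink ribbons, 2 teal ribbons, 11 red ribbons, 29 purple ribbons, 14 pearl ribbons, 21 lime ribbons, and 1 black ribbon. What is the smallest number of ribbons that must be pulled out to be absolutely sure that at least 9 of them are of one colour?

57

The 10 colours are the holes; the ribbons drawn are the pigeons.
To avoid 9 of any one colour, the worst case takes at most 8 of each colour, or every ribbon of a colour that has fewer than 8.
That gives 8 + 4 + 6 + 3 + 2 + 8 + 8 + 8 + 8 + 1 = 56 ribbons with no colour reaching 9.
The next ribbon forces some colour to 9, so 56 + 1 = 57.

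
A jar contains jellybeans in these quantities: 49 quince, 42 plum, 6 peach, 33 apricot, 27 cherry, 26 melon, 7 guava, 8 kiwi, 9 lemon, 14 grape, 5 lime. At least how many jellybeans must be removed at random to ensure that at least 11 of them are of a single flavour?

96

By the pigeonhole principle, put each drawn jellybean into a box by flavour. The largest draw with every box below 11 takes min(count, 10) from each flavour; flavours with fewer than 10 contribute all they have.
Σ min(cᵢ, 10) = 10 + 10 + 6 + 10 + 10 + 10 + 7 + 8 + 9 + 10 + 5 = 95.
Draw number 95 + 1 = 96 must push one box to 11.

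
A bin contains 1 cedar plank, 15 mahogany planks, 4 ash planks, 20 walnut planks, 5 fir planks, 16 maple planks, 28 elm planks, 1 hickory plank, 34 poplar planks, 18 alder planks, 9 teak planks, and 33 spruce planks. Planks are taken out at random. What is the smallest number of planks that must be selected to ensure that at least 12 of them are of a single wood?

98

An adversary could hand out at most 11 planks per wood (5 woods run out sooner): 1 + 11 + 4 + 11 + 5 + 11 + 11 + 1 + 11 + 11 + 9 + 11 = 97 planks and still no wood has 12.
By pigeonhole, one more plank lands in a wood already at 11, so 98 draws are enough and 97 are not.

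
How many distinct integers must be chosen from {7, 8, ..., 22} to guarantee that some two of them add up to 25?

Group the elements by complementary pair {x, 25−x}: {7,18}, {8,17}, {9,16}, …, giving 6 two-element pairs and 4 integers whose partner 25−x falls outside [7,22].
By pigeonhole, treating each of those 10 groups as a pigeonhole, one can pick one integer per group — 10 integers — with no two summing to 25.
The 11th integer lands in an occupied pair, forcing a sum of 25.

11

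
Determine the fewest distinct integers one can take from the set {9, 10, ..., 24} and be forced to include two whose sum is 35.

Two chosen integers sum to 35 exactly when both halves of some pair {x, 35−x} with 11 ≤ x ≤ 35−x ≤ 24 are chosen — 7 such pairs.
The remaining 2 elements (those with no distinct partner in range) can never complete a 35-sum, so the worst case takes all of them and one from each pair: 2 + 7 = 9.
By the pigeonhole principle, the 10th integer has to be the second member of some pair, so 9 + 1 = 10.

10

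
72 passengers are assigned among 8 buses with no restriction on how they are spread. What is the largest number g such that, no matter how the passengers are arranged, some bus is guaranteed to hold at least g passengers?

9

The 8 buses are the holes and the 72 passengers are the pigeons.
If every bus held at most 8 passengers, the total would be at most 8 × 8 = 64, which is less than 72.
So some bus holds at least ⌈72/8⌉ = 9 passengers.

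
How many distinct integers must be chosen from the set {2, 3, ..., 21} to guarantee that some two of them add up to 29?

14

A set avoiding the sum 29 can contain at most one of each pair {x, 29−x}, plus the 6 elements whose complement lies outside the range.
The integers 2, …, 14 (13 of them) are such a set: any two sum to at least 2+3 = 5 and at most 13+14 = 27 < 29.
By pigeonhole, any 14th integer completes one of the 7 pairs, so 14 choices force a sum of 29.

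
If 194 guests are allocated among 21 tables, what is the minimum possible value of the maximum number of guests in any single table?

The 21 tables are the holes and the 194 guests are the pigeons.
If every table held at most 9 guests, the total would be at most 21 × 9 = 189, which is less than 194.
So some table holds at least ⌈194/21⌉ = 10 guests.

10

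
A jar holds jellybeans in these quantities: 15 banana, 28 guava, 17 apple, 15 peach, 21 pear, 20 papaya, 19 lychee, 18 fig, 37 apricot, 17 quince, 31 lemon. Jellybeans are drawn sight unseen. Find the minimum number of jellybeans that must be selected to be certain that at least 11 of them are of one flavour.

The 11 flavours are the holes; the jellybeans drawn are the pigeons.
To avoid 11 of any one flavour, the worst case takes at most 10 of each flavour.
That gives 10 + 10 + 10 + 10 + 10 + 10 + 10 + 10 + 10 + 10 + 10 = 110 jellybeans with no flavour reaching 11.
The next jellybean forces some flavour to 11, so 110 + 1 = 111.

111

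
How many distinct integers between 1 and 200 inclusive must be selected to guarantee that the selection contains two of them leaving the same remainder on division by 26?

Pigeonhole: the 26 residue classes mod 26 are the pigeonholes.
With 26 integers one could put 1 in each residue class and have no class reach 2.
The 27th integer pushes some class to 2, so 26·1 + 1 = 27.

27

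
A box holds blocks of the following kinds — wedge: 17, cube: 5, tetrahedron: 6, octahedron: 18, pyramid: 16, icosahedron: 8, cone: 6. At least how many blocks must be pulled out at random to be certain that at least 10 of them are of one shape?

53

An adversary could hand out at most 9 blocks per shape (4 shapes run out sooner): 9 + 5 + 6 + 9 + 9 + 8 + 6 = 52 blocks and still no shape has 10.
One more block lands in a shape already at 9, so 53 draws are enough and 52 are not.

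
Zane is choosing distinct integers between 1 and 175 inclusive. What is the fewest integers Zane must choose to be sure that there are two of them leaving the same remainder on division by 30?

31

By pigeonhole, the 30 residue classes mod 30 are the pigeonholes.
With 30 integers one could put 1 in each residue class and have no class reach 2.
The 31st integer pushes some class to 2, so 30·1 + 1 = 31.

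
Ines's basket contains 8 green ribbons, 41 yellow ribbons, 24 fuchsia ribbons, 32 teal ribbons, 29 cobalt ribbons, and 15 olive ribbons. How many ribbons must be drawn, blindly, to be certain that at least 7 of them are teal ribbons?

124

In the worst case for collecting teal ribbons, every non-teal ribbon comes out first.
There are 8 + 41 + 24 + 29 + 15 = 117 non-teal ribbons altogether.
After those, each further ribbon must be teal, so 117 + 7 = 124 draws guarantee 7 teal ribbons.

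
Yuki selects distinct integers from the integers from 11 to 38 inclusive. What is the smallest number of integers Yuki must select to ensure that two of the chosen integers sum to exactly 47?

Two chosen integers sum to 47 exactly when both halves of some pair {x, 47−x} with 11 ≤ x ≤ 47−x ≤ 36 are chosen — 13 such pairs.
The remaining 2 elements (those with no distinct partner in range) can never complete a 47-sum, so the worst case takes all of them and one from each pair: 2 + 13 = 15.
By pigeonhole, the 16th integer has to be the second member of some pair, so 15 + 1 = 16.

16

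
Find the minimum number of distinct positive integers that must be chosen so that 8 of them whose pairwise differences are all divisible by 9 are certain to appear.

Integers whose pairwise differences are multiples of 9 are exactly those sharing a remainder mod 9. The 9 residue classes mod 9 are the pigeonholes.
With 63 integers one could put 7 in each residue class and have no class reach 8.
The 64th integer pushes some class to 8, so 9·7 + 1 = 64.

64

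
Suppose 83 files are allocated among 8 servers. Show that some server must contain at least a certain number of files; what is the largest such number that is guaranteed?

By pigeonhole, the 8 servers are the holes and the 83 files are the pigeons.
If every server held at most 10 files, the total would be at most 8 × 10 = 80, which is less than 83.
So some server holds at least ⌈83/8⌉ = 11 files.

11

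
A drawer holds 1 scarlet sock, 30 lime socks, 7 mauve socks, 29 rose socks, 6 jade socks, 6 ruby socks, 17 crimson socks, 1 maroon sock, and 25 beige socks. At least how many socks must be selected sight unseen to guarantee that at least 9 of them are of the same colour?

54

Pigeonhole: the 9 colours are the holes; the socks drawn are the pigeons.
To avoid 9 of any one colour, the worst case takes at most 8 of each colour, or every sock of a colour that has fewer than 8.
That gives 1 + 8 + 7 + 8 + 6 + 6 + 8 + 1 + 8 = 53 socks with no colour reaching 9.
The next sock forces some colour to 9, so 53 + 1 = 54.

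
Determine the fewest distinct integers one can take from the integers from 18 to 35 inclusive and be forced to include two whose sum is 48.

Group the elements by complementary pair {x, 48−x}: {18,30}, {19,29}, {20,28}, …, giving 6 two-element pairs; the single value 24 (it cannot pair with itself since the integers are distinct); and 5 integers whose partner 48−x falls outside [18,35].
By the pigeonhole principle, treating each of those 12 groups as a pigeonhole, one can pick one integer per group — 12 integers — with no two summing to 48.
The 13th integer lands in an occupied pair, forcing a sum of 48.

13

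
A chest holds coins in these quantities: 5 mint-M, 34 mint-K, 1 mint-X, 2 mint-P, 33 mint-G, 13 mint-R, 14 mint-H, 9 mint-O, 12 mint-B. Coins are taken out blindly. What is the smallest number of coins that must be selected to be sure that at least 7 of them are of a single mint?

Put each drawn coin into a box by mint. The largest draw with every box below 7 takes min(count, 6) from each mint; mints with fewer than 6 contribute all they have.
Σ min(cᵢ, 6) = 5 + 6 + 1 + 2 + 6 + 6 + 6 + 6 + 6 = 44.
Draw number 44 + 1 = 45 must push one box to 7.

45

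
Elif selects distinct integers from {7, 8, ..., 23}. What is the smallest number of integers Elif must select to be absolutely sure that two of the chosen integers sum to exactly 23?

13

A set avoiding the sum 23 can contain at most one of each pair {x, 23−x}, plus the 7 elements whose complement lies outside the range.
The integers 12, …, 23 (12 of them) are such a set: any two sum to at least 12+13 = 25 > 23.
By the pigeonhole principle, any 13th integer completes one of the 5 pairs, so 13 choices force a sum of 23.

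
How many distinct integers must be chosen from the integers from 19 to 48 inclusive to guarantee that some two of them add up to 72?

19

Two chosen integers sum to 72 exactly when both halves of some pair {x, 72−x} with 24 ≤ x ≤ 72−x ≤ 48 are chosen — 12 such pairs.
The remaining 6 elements (those with no distinct partner in range) can never complete a 72-sum, so the worst case takes all of them and one from each pair: 6 + 12 = 18.
The 19th integer has to be the second member of some pair, so 18 + 1 = 19.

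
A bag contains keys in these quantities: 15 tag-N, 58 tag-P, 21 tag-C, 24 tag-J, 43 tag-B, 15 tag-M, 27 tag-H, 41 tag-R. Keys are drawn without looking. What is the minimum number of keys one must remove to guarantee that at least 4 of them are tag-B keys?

205

In the worst case for collecting tag-B keys, every non-tag-B key comes out first.
There are 15 + 58 + 21 + 24 + 15 + 27 + 41 = 201 non-tag-B keys altogether.
After those, each further key must be tag-B, so 201 + 4 = 205 draws guarantee 4 tag-B keys.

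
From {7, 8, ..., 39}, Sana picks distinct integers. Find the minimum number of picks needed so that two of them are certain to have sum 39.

Group the elements by complementary pair {x, 39−x}: {7,32}, {8,31}, {9,30}, …, giving 13 two-element pairs and 7 integers whose partner 39−x falls outside [7,39].
Pigeonhole: treating each of those 20 groups as a pigeonhole, one can pick one integer per group — 20 integers — with no two summing to 39.
The 21st integer lands in an occupied pair, forcing a sum of 39.

21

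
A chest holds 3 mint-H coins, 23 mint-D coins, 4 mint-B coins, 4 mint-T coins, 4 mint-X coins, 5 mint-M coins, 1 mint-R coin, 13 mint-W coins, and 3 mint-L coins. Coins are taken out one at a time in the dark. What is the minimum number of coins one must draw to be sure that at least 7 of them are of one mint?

By pigeonhole, the 9 mints are the holes; the coins drawn are the pigeons.
To avoid 7 of any one mint, the worst case takes at most 6 of each mint, or every coin of a mint that has fewer than 6.
That gives 3 + 6 + 4 + 4 + 4 + 5 + 1 + 6 + 3 = 36 coins with no mint reaching 7.
The next coin forces some mint to 7, so 36 + 1 = 37.

37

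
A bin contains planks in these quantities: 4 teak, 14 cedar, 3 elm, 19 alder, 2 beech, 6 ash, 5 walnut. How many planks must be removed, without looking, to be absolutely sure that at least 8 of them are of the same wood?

An adversary could hand out at most 7 planks per wood (5 woods run out sooner): 4 + 7 + 3 + 7 + 2 + 6 + 5 = 34 planks and still no wood has 8.
By pigeonhole, one more plank lands in a wood already at 7, so 35 draws are enough and 34 are not.

35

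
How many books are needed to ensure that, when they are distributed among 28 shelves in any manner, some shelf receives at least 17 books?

449

With 448 books one could put exactly 16 in each of the 28 shelves, and no shelf would reach 17.
One more book must land in a shelf that already has 16, giving it 17.
So 28 × 16 + 1 = 449 books are required.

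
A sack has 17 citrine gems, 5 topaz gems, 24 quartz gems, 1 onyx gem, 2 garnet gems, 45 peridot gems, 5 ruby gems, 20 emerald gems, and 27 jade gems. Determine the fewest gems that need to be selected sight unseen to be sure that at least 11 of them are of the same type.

Put each drawn gem into a box by type. The largest draw with every box below 11 takes min(count, 10) from each type; types with fewer than 10 contribute all they have.
Σ min(cᵢ, 10) = 10 + 5 + 10 + 1 + 2 + 10 + 5 + 10 + 10 = 63.
Draw number 63 + 1 = 64 must push one box to 11.

64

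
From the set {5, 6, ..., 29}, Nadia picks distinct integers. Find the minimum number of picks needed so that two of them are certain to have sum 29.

16

Group the elements by complementary pair {x, 29−x}: {5,24}, {6,23}, {7,22}, …, giving 10 two-element pairs and 5 integers whose partner 29−x falls outside [5,29].
Treating each of those 15 groups as a pigeonhole, one can pick one integer per group — 15 integers — with no two summing to 29.
The 16th integer lands in an occupied pair, forcing a sum of 29.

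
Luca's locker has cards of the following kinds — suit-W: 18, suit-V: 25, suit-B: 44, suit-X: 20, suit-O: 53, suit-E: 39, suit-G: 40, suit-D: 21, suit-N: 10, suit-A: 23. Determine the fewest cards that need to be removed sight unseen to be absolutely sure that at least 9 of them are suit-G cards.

262

In the worst case for collecting suit-G cards, every non-suit-G card comes out first.
There are 18 + 25 + 44 + 20 + 53 + 39 + 21 + 10 + 23 = 253 non-suit-G cards altogether.
After those, each further card must be suit-G, so 253 + 9 = 262 draws guarantee 9 suit-G cards.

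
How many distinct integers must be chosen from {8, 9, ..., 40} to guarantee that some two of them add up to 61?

A set avoiding the sum 61 can contain at most one of each pair {x, 61−x}, plus the 13 elements whose complement lies outside the range.
The integers 8, …, 30 (23 of them) are such a set: any two sum to at least 8+9 = 17 and at most 29+30 = 59 < 61.
Any 24th integer completes one of the 10 pairs, so 24 choices force a sum of 61.

24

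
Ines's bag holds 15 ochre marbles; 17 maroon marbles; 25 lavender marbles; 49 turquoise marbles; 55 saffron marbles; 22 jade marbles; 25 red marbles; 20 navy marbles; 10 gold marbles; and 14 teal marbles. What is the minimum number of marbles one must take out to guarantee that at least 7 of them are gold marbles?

249

In the worst case for collecting gold marbles, every non-gold marble comes out first.
There are 15 + 17 + 25 + 49 + 55 + 22 + 25 + 20 + 14 = 242 non-gold marbles altogether.
After those, each further marble must be gold, so 242 + 7 = 249 draws guarantee 7 gold marbles.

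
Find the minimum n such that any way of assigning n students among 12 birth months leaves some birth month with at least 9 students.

With 96 students one could put exactly 8 in each of the 12 birth months, and no birth month would reach 9.
One more student must land in a birth month that already has 8, giving it 9.
So 12 × 8 + 1 = 97 students are required.

97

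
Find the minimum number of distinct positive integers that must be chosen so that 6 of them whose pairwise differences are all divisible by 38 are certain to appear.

191

Integers whose pairwise differences are multiples of 38 are exactly those sharing a remainder mod 38. The 38 residue classes mod 38 are the pigeonholes.
With 190 integers one could put 5 in each residue class and have no class reach 6.
The 191st integer pushes some class to 6, so 38·5 + 1 = 191.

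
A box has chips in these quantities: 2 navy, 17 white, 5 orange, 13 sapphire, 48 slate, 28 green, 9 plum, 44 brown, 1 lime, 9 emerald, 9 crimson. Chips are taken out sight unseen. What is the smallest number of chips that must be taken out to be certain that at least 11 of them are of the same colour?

Pigeonhole: put each drawn chip into a box by colour. The largest draw with every box below 11 takes min(count, 10) from each colour; colours with fewer than 10 contribute all they have.
Σ min(cᵢ, 10) = 2 + 10 + 5 + 10 + 10 + 10 + 9 + 10 + 1 + 9 + 9 = 85.
Draw number 85 + 1 = 86 must push one box to 11.

86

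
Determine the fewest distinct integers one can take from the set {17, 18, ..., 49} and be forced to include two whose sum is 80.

Two chosen integers sum to 80 exactly when both halves of some pair {x, 80−x} with 31 ≤ x ≤ 80−x ≤ 49 are chosen — 9 such pairs.
The remaining 15 elements (those with no distinct partner in range) can never complete a 80-sum, so the worst case takes all of them and one from each pair: 15 + 9 = 24.
The 25th integer has to be the second member of some pair, so 24 + 1 = 25.

25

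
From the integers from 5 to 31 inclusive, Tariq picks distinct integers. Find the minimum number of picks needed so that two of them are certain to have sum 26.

Two chosen integers sum to 26 exactly when both halves of some pair {x, 26−x} with 5 ≤ x ≤ 26−x ≤ 21 are chosen — 8 such pairs.
The remaining 11 elements (those with no distinct partner in range) can never complete a 26-sum, so the worst case takes all of them and one from each pair: 11 + 8 = 19.
Pigeonhole: the 20th integer has to be the second member of some pair, so 19 + 1 = 20.

20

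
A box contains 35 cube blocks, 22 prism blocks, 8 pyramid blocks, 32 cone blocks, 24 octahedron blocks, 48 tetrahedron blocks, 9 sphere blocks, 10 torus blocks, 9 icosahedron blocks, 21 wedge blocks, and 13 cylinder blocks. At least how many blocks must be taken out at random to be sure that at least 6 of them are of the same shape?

An adversary could hand out at most 5 blocks per shape: 5 + 5 + 5 + 5 + 5 + 5 + 5 + 5 + 5 + 5 + 5 = 55 blocks and still no shape has 6.
One more block lands in a shape already at 5, so 56 draws are enough and 55 are not.

56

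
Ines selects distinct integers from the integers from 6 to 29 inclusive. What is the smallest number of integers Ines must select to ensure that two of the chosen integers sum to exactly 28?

17

Two chosen integers sum to 28 exactly when both halves of some pair {x, 28−x} with 6 ≤ x ≤ 28−x ≤ 22 are chosen — 8 such pairs.
The remaining 8 elements (those with no distinct partner in range) can never complete a 28-sum, so the worst case takes all of them and one from each pair: 8 + 8 = 16.
The 17th integer has to be the second member of some pair, so 16 + 1 = 17.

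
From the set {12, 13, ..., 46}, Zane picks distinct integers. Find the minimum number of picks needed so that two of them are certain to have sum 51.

22

Group the elements by complementary pair {x, 51−x}: {12,39}, {13,38}, {14,37}, …, giving 14 two-element pairs and 7 integers whose partner 51−x falls outside [12,46].
By pigeonhole, treating each of those 21 groups as a pigeonhole, one can pick one integer per group — 21 integers — with no two summing to 51.
The 22nd integer lands in an occupied pair, forcing a sum of 51.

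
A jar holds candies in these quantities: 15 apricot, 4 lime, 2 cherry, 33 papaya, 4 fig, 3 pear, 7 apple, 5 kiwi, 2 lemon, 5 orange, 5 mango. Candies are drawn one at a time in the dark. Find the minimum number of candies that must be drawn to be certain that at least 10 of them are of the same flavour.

56

The 11 flavours are the holes; the candies drawn are the pigeons.
To avoid 10 of any one flavour, the worst case takes at most 9 of each flavour, or every candy of a flavour that has fewer than 9.
That gives 9 + 4 + 2 + 9 + 4 + 3 + 7 + 5 + 2 + 5 + 5 = 55 candies with no flavour reaching 10.
The next candy forces some flavour to 10, so 55 + 1 = 56.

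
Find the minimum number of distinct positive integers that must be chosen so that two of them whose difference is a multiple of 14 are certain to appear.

Integers whose pairwise differences are multiples of 14 are exactly those sharing a remainder mod 14. Pigeonhole: the 14 residue classes mod 14 are the pigeonholes.
With 14 integers one could put 1 in each residue class and have no class reach 2.
The 15th integer pushes some class to 2, so 14·1 + 1 = 15.

15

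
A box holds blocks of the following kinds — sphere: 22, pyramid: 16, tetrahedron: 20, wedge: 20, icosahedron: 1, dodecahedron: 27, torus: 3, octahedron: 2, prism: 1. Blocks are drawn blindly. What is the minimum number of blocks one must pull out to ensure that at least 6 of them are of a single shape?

33

An adversary could hand out at most 5 blocks per shape (4 shapes run out sooner): 5 + 5 + 5 + 5 + 1 + 5 + 3 + 2 + 1 = 32 blocks and still no shape has 6.
One more block lands in a shape already at 5, so 33 draws are enough and 32 are not.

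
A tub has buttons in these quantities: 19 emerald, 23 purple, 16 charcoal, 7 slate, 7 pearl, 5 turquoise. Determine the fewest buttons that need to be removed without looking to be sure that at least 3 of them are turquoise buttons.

75

In the worst case for collecting turquoise buttons, every non-turquoise button comes out first.
There are 19 + 23 + 16 + 7 + 7 = 72 non-turquoise buttons altogether.
After those, each further button must be turquoise, so 72 + 3 = 75 draws guarantee 3 turquoise buttons.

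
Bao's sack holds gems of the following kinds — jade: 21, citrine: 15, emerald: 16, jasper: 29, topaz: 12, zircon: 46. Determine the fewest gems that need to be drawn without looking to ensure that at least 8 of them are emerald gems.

In the worst case for collecting emerald gems, every non-emerald gem comes out first.
There are 21 + 15 + 29 + 12 + 46 = 123 non-emerald gems altogether.
After those, each further gem must be emerald, so 123 + 8 = 131 draws guarantee 8 emerald gems.

131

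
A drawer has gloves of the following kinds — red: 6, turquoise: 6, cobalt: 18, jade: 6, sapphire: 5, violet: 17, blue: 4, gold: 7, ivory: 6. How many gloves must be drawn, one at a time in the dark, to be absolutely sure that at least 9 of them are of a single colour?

57

An adversary could hand out at most 8 gloves per colour (7 colours run out sooner): 6 + 6 + 8 + 6 + 5 + 8 + 4 + 7 + 6 = 56 gloves and still no colour has 9.
Pigeonhole: one more glove lands in a colour already at 8, so 57 draws are enough and 56 are not.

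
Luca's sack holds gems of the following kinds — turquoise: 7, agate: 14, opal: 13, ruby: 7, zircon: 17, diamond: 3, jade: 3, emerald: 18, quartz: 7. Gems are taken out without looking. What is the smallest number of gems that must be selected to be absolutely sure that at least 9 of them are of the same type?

60

By the pigeonhole principle, put each drawn gem into a box by type. The largest draw with every box below 9 takes min(count, 8) from each type; types with fewer than 8 contribute all they have.
Σ min(cᵢ, 8) = 7 + 8 + 8 + 7 + 8 + 3 + 3 + 8 + 7 = 59.
Draw number 59 + 1 = 60 must push one box to 9.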